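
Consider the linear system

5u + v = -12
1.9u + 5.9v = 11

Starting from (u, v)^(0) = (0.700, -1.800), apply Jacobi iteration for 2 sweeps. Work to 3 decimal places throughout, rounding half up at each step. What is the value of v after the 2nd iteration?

2.521

Iteration 1:
  u = (-12 - (1)·-1.800) / (5) = -2.040
  v = (11 - (1.9)·0.700) / (5.9) = 1.639
Iteration 2:
  u = (-12 - (1)·1.639) / (5) = -2.728
  v = (11 - (1.9)·-2.040) / (5.9) = 2.521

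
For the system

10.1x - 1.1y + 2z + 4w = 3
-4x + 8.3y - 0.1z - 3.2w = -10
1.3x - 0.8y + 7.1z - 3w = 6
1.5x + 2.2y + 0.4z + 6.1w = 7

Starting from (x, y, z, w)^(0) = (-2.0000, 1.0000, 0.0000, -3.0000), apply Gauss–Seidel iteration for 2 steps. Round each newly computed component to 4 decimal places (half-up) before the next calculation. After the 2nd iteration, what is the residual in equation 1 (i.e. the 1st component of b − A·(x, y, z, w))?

-3.7617

Iteration 1:
  x = (3 - (-1.1)·1.0000 - (2)·0.0000 - (4)·-3.0000) / (10.1) = 1.5941
  y = (-10 - (-4)·1.5941 - (-0.1)·0.0000 - (-3.2)·-3.0000) / (8.3) = -1.5932
  z = (6 - (1.3)·1.5941 - (-0.8)·-1.5932 - (-3)·-3.0000) / (7.1) = -0.8939
  w = (7 - (1.5)·1.5941 - (2.2)·-1.5932 - (0.4)·-0.8939) / (6.1) = 1.3888
Iteration 2:
  x = (3 - (-1.1)·-1.5932 - (2)·-0.8939 - (4)·1.3888) / (10.1) = -0.2495
  y = (-10 - (-4)·-0.2495 - (-0.1)·-0.8939 - (-3.2)·1.3888) / (8.3) = -0.8004
  z = (6 - (1.3)·-0.2495 - (-0.8)·-0.8004 - (-3)·1.3888) / (7.1) = 1.3874
  w = (7 - (1.5)·-0.2495 - (2.2)·-0.8004 - (0.4)·1.3874) / (6.1) = 1.4066
Residual b − A·x = (-3.7617, 0.2852, 0.0533, -0.0001)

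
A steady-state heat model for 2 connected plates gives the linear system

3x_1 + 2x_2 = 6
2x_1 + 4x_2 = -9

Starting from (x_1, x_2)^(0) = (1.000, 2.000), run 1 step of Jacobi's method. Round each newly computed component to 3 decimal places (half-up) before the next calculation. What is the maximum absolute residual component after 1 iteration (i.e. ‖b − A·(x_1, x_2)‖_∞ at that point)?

9.499

Iteration 1:
  x_1 = (6 - (2)·2.000) / (3) = 0.667
  x_2 = (-9 - (2)·1.000) / (4) = -2.750
Residual b − A·x = (9.499, 0.666); ∞-norm = 9.499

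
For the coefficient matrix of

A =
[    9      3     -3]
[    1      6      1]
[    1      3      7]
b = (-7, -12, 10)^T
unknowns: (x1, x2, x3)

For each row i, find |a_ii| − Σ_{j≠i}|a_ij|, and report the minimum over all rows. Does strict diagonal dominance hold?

row 1: |9| − (3+3) = 3
row 2: |6| − (1+1) = 4
row 3: |7| − (1+3) = 3
minimum over rows = 3 → strictly diagonally dominant (convergence guaranteed)

3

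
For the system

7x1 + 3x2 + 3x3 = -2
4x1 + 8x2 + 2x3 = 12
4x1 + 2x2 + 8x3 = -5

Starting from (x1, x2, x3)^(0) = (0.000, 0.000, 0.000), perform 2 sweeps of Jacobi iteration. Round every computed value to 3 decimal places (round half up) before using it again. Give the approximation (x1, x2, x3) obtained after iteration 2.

(-0.661, 1.799, -0.857)

Iteration 1:
  x1 = (-2 - (3)·0.000 - (3)·0.000) / (7) = -0.286
  x2 = (12 - (4)·0.000 - (2)·0.000) / (8) = 1.500
  x3 = (-5 - (4)·0.000 - (2)·0.000) / (8) = -0.625
Iteration 2:
  x1 = (-2 - (3)·1.500 - (3)·-0.625) / (7) = -0.661
  x2 = (12 - (4)·-0.286 - (2)·-0.625) / (8) = 1.799
  x3 = (-5 - (4)·-0.286 - (2)·1.500) / (8) = -0.857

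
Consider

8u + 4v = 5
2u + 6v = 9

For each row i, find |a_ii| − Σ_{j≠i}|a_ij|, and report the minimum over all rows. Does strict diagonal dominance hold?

4

row 1: |8| − (4) = 4
row 2: |6| − (2) = 4
minimum over rows = 4 → strictly diagonally dominant (convergence guaranteed)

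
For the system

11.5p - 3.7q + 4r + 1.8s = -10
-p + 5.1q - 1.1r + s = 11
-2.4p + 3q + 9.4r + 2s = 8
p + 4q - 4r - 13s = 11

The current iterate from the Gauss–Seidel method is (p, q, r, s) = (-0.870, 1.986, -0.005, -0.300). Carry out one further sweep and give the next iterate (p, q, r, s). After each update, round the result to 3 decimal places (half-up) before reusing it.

One sweep:
  p = (-10 - (-3.7)·1.986 - (4)·-0.005 - (1.8)·-0.300) / (11.5) = -0.182
  q = (11 - (-1)·-0.182 - (-1.1)·-0.005 - (1)·-0.300) / (5.1) = 2.179
  r = (8 - (-2.4)·-0.182 - (3)·2.179 - (2)·-0.300) / (9.4) = 0.173
  s = (11 - (1)·-0.182 - (4)·2.179 - (-4)·0.173) / (-13) = -0.243

(-0.182, 2.179, 0.173, -0.243)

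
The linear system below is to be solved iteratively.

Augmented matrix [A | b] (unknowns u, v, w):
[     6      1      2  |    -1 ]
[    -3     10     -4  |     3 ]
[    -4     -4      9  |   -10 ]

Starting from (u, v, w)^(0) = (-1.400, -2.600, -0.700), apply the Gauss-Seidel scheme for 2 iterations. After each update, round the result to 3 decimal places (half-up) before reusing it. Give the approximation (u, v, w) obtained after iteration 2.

(0.076, -0.002, -1.078)

Iteration 1:
  u = (-1 - (1)·-2.600 - (2)·-0.700) / (6) = 0.500
  v = (3 - (-3)·0.500 - (-4)·-0.700) / (10) = 0.170
  w = (-10 - (-4)·0.500 - (-4)·0.170) / (9) = -0.813
Iteration 2:
  u = (-1 - (1)·0.170 - (2)·-0.813) / (6) = 0.076
  v = (3 - (-3)·0.076 - (-4)·-0.813) / (10) = -0.002
  w = (-10 - (-4)·0.076 - (-4)·-0.002) / (9) = -1.078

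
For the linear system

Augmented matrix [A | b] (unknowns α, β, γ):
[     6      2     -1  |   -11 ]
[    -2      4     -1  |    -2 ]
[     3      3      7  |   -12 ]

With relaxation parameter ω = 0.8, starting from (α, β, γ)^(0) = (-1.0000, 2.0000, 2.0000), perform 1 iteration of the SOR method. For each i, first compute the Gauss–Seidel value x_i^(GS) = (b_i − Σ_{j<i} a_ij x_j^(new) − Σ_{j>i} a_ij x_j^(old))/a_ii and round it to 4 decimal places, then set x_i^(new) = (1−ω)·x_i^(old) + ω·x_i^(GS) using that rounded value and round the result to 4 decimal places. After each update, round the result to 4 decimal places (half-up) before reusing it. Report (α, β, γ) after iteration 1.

Iteration 1:
  α: GS value = (-11 - (2)·2.0000 - (-1)·2.0000) / (6) = -2.1667;  α ← (1−ω)·-1.0000 + ω·-2.1667 = -1.9334
  β: GS value = (-2 - (-2)·-1.9334 - (-1)·2.0000) / (4) = -0.9667;  β ← (1−ω)·2.0000 + ω·-0.9667 = -0.3734
  γ: GS value = (-12 - (3)·-1.9334 - (3)·-0.3734) / (7) = -0.7257;  γ ← (1−ω)·2.0000 + ω·-0.7257 = -0.1806

(-1.9334, -0.3734, -0.1806)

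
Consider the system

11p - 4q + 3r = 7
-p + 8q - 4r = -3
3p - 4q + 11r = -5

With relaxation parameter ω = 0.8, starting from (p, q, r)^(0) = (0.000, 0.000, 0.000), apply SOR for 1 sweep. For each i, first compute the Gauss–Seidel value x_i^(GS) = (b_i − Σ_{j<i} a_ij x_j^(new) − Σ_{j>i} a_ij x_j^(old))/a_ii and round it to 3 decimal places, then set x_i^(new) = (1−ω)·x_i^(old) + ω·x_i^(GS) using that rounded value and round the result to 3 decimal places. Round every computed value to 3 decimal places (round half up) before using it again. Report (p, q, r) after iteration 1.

(0.509, -0.249, -0.547)

Iteration 1:
  p: GS value = (7 - (-4)·0.000 - (3)·0.000) / (11) = 0.636;  p ← (1−ω)·0.000 + ω·0.636 = 0.509
  q: GS value = (-3 - (-1)·0.509 - (-4)·0.000) / (8) = -0.311;  q ← (1−ω)·0.000 + ω·-0.311 = -0.249
  r: GS value = (-5 - (3)·0.509 - (-4)·-0.249) / (11) = -0.684;  r ← (1−ω)·0.000 + ω·-0.684 = -0.547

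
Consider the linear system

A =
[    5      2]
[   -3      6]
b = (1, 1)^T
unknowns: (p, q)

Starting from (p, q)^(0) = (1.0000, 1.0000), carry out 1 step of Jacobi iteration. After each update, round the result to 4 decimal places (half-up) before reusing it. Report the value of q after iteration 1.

Iteration 1:
  p = (1 - (2)·1.0000) / (5) = -0.2000
  q = (1 - (-3)·1.0000) / (6) = 0.6667

0.6667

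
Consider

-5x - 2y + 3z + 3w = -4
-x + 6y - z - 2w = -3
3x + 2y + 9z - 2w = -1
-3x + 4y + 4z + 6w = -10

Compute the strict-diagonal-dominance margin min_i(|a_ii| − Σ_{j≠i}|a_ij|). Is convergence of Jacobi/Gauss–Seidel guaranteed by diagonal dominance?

-5

row 1: |-5| − (2+3+3) = -3
row 2: |6| − (1+1+2) = 2
row 3: |9| − (3+2+2) = 2
row 4: |6| − (3+4+4) = -5
minimum over rows = -5 → not strictly diagonally dominant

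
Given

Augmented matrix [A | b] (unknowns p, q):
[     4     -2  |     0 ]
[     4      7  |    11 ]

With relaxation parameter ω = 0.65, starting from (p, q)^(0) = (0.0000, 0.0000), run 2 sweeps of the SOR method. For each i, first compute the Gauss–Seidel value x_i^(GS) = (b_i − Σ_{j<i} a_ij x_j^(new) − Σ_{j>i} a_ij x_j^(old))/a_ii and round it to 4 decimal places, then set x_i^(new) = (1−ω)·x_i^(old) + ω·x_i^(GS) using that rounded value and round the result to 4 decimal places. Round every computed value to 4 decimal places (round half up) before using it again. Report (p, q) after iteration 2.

Iteration 1:
  p: GS value = (0 - (-2)·0.0000) / (4) = 0.0000;  p ← (1−ω)·0.0000 + ω·0.0000 = 0.0000
  q: GS value = (11 - (4)·0.0000) / (7) = 1.5714;  q ← (1−ω)·0.0000 + ω·1.5714 = 1.0214
Iteration 2:
  p: GS value = (0 - (-2)·1.0214) / (4) = 0.5107;  p ← (1−ω)·0.0000 + ω·0.5107 = 0.3320
  q: GS value = (11 - (4)·0.3320) / (7) = 1.3817;  q ← (1−ω)·1.0214 + ω·1.3817 = 1.2556

(0.3320, 1.2556)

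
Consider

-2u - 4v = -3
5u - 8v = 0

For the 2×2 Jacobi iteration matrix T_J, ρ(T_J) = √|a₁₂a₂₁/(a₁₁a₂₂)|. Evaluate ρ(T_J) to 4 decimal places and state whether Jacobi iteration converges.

a₁₂a₂₁/(a₁₁a₂₂) = (-4)·(5) / ((-2)·(-8)) = -1.250000
ρ = √|-1.250000| = √1.250000 = 1.1180
ρ > 1, so Jacobi diverges

1.1180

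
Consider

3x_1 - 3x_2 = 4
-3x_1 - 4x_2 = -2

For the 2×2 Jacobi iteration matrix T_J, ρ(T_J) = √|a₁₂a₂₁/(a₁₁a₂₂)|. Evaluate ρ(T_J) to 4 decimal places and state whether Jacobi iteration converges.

0.8660

a₁₂a₂₁/(a₁₁a₂₂) = (-3)·(-3) / ((3)·(-4)) = -0.750000
ρ = √|-0.750000| = √0.750000 = 0.8660
ρ < 1, so Jacobi converges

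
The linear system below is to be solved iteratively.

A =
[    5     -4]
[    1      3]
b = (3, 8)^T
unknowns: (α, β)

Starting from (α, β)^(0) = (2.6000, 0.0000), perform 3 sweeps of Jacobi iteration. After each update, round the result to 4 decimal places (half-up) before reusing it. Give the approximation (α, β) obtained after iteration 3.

Iteration 1:
  α = (3 - (-4)·0.0000) / (5) = 0.6000
  β = (8 - (1)·2.6000) / (3) = 1.8000
Iteration 2:
  α = (3 - (-4)·1.8000) / (5) = 2.0400
  β = (8 - (1)·0.6000) / (3) = 2.4667
Iteration 3:
  α = (3 - (-4)·2.4667) / (5) = 2.5734
  β = (8 - (1)·2.0400) / (3) = 1.9867

(2.5734, 1.9867)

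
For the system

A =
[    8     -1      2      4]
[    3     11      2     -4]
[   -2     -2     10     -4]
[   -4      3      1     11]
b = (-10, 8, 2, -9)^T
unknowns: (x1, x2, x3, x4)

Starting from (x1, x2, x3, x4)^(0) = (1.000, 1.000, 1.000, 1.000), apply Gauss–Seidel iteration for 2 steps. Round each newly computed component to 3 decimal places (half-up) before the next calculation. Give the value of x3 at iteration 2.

-0.621

Iteration 1:
  x1 = (-10 - (-1)·1.000 - (2)·1.000 - (4)·1.000) / (8) = -1.875
  x2 = (8 - (3)·-1.875 - (2)·1.000 - (-4)·1.000) / (11) = 1.420
  x3 = (2 - (-2)·-1.875 - (-2)·1.420 - (-4)·1.000) / (10) = 0.509
  x4 = (-9 - (-4)·-1.875 - (3)·1.420 - (1)·0.509) / (11) = -1.934
Iteration 2:
  x1 = (-10 - (-1)·1.420 - (2)·0.509 - (4)·-1.934) / (8) = -0.233
  x2 = (8 - (3)·-0.233 - (2)·0.509 - (-4)·-1.934) / (11) = -0.005
  x3 = (2 - (-2)·-0.233 - (-2)·-0.005 - (-4)·-1.934) / (10) = -0.621
  x4 = (-9 - (-4)·-0.233 - (3)·-0.005 - (1)·-0.621) / (11) = -0.845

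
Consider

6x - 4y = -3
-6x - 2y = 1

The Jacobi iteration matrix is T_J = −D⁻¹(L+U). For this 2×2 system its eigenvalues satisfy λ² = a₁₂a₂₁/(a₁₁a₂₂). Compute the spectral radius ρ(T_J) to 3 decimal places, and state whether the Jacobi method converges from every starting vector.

1.414

a₁₂a₂₁/(a₁₁a₂₂) = (-4)·(-6) / ((6)·(-2)) = -2.000000
ρ = √|-2.000000| = √2.000000 = 1.414
ρ > 1, so Jacobi diverges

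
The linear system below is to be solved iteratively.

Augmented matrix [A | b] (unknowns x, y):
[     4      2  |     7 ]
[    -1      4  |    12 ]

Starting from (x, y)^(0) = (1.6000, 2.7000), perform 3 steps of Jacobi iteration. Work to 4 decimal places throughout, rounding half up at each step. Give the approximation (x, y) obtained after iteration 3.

(0.2000, 3.0125)

Iteration 1:
  x = (7 - (2)·2.7000) / (4) = 0.4000
  y = (12 - (-1)·1.6000) / (4) = 3.4000
Iteration 2:
  x = (7 - (2)·3.4000) / (4) = 0.0500
  y = (12 - (-1)·0.4000) / (4) = 3.1000
Iteration 3:
  x = (7 - (2)·3.1000) / (4) = 0.2000
  y = (12 - (-1)·0.0500) / (4) = 3.0125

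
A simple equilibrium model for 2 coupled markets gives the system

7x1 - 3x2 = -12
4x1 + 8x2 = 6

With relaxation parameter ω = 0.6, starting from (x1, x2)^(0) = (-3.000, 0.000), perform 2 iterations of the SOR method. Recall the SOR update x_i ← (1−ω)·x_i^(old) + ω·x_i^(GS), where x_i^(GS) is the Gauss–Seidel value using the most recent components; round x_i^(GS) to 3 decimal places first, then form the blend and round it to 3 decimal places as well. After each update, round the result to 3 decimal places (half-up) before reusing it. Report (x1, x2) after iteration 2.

(-1.632, 1.387)

Iteration 1:
  x1: GS value = (-12 - (-3)·0.000) / (7) = -1.714;  x1 ← (1−ω)·-3.000 + ω·-1.714 = -2.228
  x2: GS value = (6 - (4)·-2.228) / (8) = 1.864;  x2 ← (1−ω)·0.000 + ω·1.864 = 1.118
Iteration 2:
  x1: GS value = (-12 - (-3)·1.118) / (7) = -1.235;  x1 ← (1−ω)·-2.228 + ω·-1.235 = -1.632
  x2: GS value = (6 - (4)·-1.632) / (8) = 1.566;  x2 ← (1−ω)·1.118 + ω·1.566 = 1.387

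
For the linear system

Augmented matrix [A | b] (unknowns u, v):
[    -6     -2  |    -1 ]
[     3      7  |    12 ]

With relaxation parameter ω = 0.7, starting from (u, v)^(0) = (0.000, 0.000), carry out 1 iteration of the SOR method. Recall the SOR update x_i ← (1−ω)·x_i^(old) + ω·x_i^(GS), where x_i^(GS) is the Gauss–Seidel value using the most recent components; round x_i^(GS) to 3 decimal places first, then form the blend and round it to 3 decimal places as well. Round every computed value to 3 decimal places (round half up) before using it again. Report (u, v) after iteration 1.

(0.117, 1.165)

Iteration 1:
  u: GS value = (-1 - (-2)·0.000) / (-6) = 0.167;  u ← (1−ω)·0.000 + ω·0.167 = 0.117
  v: GS value = (12 - (3)·0.117) / (7) = 1.664;  v ← (1−ω)·0.000 + ω·1.664 = 1.165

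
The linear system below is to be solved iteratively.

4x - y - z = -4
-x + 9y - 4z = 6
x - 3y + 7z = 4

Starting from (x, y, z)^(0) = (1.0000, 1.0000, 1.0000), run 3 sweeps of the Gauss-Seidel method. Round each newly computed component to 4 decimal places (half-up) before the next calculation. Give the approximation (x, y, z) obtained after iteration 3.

Iteration 1:
  x = (-4 - (-1)·1.0000 - (-1)·1.0000) / (4) = -0.5000
  y = (6 - (-1)·-0.5000 - (-4)·1.0000) / (9) = 1.0556
  z = (4 - (1)·-0.5000 - (-3)·1.0556) / (7) = 1.0953
Iteration 2:
  x = (-4 - (-1)·1.0556 - (-1)·1.0953) / (4) = -0.4623
  y = (6 - (-1)·-0.4623 - (-4)·1.0953) / (9) = 1.1021
  z = (4 - (1)·-0.4623 - (-3)·1.1021) / (7) = 1.1098
Iteration 3:
  x = (-4 - (-1)·1.1021 - (-1)·1.1098) / (4) = -0.4470
  y = (6 - (-1)·-0.4470 - (-4)·1.1098) / (9) = 1.1102
  z = (4 - (1)·-0.4470 - (-3)·1.1102) / (7) = 1.1111

(-0.4470, 1.1102, 1.1111)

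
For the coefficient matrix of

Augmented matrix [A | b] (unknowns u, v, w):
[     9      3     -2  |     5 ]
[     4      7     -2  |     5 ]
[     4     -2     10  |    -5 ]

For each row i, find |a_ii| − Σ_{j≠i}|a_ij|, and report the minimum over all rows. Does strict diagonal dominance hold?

1

row 1: |9| − (3+2) = 4
row 2: |7| − (4+2) = 1
row 3: |10| − (4+2) = 4
minimum over rows = 1 → strictly diagonally dominant (convergence guaranteed)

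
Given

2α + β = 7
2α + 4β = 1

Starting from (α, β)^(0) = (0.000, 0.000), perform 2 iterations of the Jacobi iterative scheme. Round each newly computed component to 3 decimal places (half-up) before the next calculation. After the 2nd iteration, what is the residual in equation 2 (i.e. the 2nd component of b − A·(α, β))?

Iteration 1:
  α = (7 - (1)·0.000) / (2) = 3.500
  β = (1 - (2)·0.000) / (4) = 0.250
Iteration 2:
  α = (7 - (1)·0.250) / (2) = 3.375
  β = (1 - (2)·3.500) / (4) = -1.500
Residual b − A·x = (1.750, 0.250)

0.250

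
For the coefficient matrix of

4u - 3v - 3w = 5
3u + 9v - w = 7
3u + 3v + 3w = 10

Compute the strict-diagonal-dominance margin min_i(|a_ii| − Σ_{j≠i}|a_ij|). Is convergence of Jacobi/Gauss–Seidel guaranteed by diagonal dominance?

row 1: |4| − (3+3) = -2
row 2: |9| − (3+1) = 5
row 3: |3| − (3+3) = -3
minimum over rows = -3 → not strictly diagonally dominant

-3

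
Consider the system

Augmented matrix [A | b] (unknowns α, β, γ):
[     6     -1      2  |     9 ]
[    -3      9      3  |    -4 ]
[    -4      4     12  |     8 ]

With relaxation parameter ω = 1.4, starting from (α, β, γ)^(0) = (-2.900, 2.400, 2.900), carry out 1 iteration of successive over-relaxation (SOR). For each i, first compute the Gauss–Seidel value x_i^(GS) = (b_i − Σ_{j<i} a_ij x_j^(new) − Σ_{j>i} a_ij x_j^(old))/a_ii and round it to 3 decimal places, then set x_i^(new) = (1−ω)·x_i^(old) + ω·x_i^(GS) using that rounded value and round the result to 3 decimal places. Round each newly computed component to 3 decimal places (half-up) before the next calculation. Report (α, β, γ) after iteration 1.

Iteration 1:
  α: GS value = (9 - (-1)·2.400 - (2)·2.900) / (6) = 0.933;  α ← (1−ω)·-2.900 + ω·0.933 = 2.466
  β: GS value = (-4 - (-3)·2.466 - (3)·2.900) / (9) = -0.589;  β ← (1−ω)·2.400 + ω·-0.589 = -1.785
  γ: GS value = (8 - (-4)·2.466 - (4)·-1.785) / (12) = 2.084;  γ ← (1−ω)·2.900 + ω·2.084 = 1.758

(2.466, -1.785, 1.758)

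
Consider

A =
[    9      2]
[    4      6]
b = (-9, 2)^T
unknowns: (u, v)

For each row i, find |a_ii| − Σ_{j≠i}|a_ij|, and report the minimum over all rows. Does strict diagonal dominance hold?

row 1: |9| − (2) = 7
row 2: |6| − (4) = 2
minimum over rows = 2 → strictly diagonally dominant (convergence guaranteed)

2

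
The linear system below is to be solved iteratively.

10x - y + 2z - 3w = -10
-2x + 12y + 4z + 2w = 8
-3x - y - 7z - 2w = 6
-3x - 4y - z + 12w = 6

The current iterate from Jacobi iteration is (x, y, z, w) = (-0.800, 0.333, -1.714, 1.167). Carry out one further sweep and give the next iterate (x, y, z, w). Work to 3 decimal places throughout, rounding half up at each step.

One sweep:
  x = (-10 - (-1)·0.333 - (2)·-1.714 - (-3)·1.167) / (10) = -0.274
  y = (8 - (-2)·-0.800 - (4)·-1.714 - (2)·1.167) / (12) = 0.910
  z = (6 - (-3)·-0.800 - (-1)·0.333 - (-2)·1.167) / (-7) = -0.895
  w = (6 - (-3)·-0.800 - (-4)·0.333 - (-1)·-1.714) / (12) = 0.268

(-0.274, 0.910, -0.895, 0.268)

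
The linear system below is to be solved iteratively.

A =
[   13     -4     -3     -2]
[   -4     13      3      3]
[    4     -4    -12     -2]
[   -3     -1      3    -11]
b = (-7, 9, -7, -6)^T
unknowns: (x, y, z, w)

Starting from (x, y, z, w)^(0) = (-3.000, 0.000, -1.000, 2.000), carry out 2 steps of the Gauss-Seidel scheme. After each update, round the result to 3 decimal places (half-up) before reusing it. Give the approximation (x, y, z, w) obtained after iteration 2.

(-0.344, 0.441, 0.215, 0.658)

Iteration 1:
  x = (-7 - (-4)·0.000 - (-3)·-1.000 - (-2)·2.000) / (13) = -0.462
  y = (9 - (-4)·-0.462 - (3)·-1.000 - (3)·2.000) / (13) = 0.319
  z = (-7 - (4)·-0.462 - (-4)·0.319 - (-2)·2.000) / (-12) = -0.010
  w = (-6 - (-3)·-0.462 - (-1)·0.319 - (3)·-0.010) / (-11) = 0.640
Iteration 2:
  x = (-7 - (-4)·0.319 - (-3)·-0.010 - (-2)·0.640) / (13) = -0.344
  y = (9 - (-4)·-0.344 - (3)·-0.010 - (3)·0.640) / (13) = 0.441
  z = (-7 - (4)·-0.344 - (-4)·0.441 - (-2)·0.640) / (-12) = 0.215
  w = (-6 - (-3)·-0.344 - (-1)·0.441 - (3)·0.215) / (-11) = 0.658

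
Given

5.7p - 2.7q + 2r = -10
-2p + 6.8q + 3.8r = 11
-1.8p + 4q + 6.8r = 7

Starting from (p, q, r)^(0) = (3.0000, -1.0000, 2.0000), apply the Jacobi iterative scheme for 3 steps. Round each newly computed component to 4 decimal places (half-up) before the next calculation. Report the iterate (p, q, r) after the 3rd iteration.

(-1.8385, 1.3579, 0.8625)

Iteration 1:
  p = (-10 - (-2.7)·-1.0000 - (2)·2.0000) / (5.7) = -2.9298
  q = (11 - (-2)·3.0000 - (3.8)·2.0000) / (6.8) = 1.3824
  r = (7 - (-1.8)·3.0000 - (4)·-1.0000) / (6.8) = 2.4118
Iteration 2:
  p = (-10 - (-2.7)·1.3824 - (2)·2.4118) / (5.7) = -1.9458
  q = (11 - (-2)·-2.9298 - (3.8)·2.4118) / (6.8) = -0.5918
  r = (7 - (-1.8)·-2.9298 - (4)·1.3824) / (6.8) = -0.5593
Iteration 3:
  p = (-10 - (-2.7)·-0.5918 - (2)·-0.5593) / (5.7) = -1.8385
  q = (11 - (-2)·-1.9458 - (3.8)·-0.5593) / (6.8) = 1.3579
  r = (7 - (-1.8)·-1.9458 - (4)·-0.5918) / (6.8) = 0.8625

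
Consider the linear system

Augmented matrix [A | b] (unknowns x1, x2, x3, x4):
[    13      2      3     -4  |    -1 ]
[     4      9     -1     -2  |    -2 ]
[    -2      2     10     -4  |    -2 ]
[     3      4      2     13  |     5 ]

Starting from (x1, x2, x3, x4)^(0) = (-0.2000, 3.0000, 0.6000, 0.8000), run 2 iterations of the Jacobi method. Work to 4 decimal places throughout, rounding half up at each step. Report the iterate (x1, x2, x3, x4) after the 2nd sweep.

Iteration 1:
  x1 = (-1 - (2)·3.0000 - (3)·0.6000 - (-4)·0.8000) / (13) = -0.4308
  x2 = (-2 - (4)·-0.2000 - (-1)·0.6000 - (-2)·0.8000) / (9) = 0.1111
  x3 = (-2 - (-2)·-0.2000 - (2)·3.0000 - (-4)·0.8000) / (10) = -0.5200
  x4 = (5 - (3)·-0.2000 - (4)·3.0000 - (2)·0.6000) / (13) = -0.5846
Iteration 2:
  x1 = (-1 - (2)·0.1111 - (3)·-0.5200 - (-4)·-0.5846) / (13) = -0.1539
  x2 = (-2 - (4)·-0.4308 - (-1)·-0.5200 - (-2)·-0.5846) / (9) = -0.2184
  x3 = (-2 - (-2)·-0.4308 - (2)·0.1111 - (-4)·-0.5846) / (10) = -0.5422
  x4 = (5 - (3)·-0.4308 - (4)·0.1111 - (2)·-0.5200) / (13) = 0.5298

(-0.1539, -0.2184, -0.5422, 0.5298)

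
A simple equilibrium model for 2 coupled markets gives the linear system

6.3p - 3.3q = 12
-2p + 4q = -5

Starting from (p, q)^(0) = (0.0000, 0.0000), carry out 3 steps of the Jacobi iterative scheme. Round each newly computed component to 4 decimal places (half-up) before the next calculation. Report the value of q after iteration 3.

-0.6250

Iteration 1:
  p = (12 - (-3.3)·0.0000) / (6.3) = 1.9048
  q = (-5 - (-2)·0.0000) / (4) = -1.2500
Iteration 2:
  p = (12 - (-3.3)·-1.2500) / (6.3) = 1.2500
  q = (-5 - (-2)·1.9048) / (4) = -0.2976
Iteration 3:
  p = (12 - (-3.3)·-0.2976) / (6.3) = 1.7489
  q = (-5 - (-2)·1.2500) / (4) = -0.6250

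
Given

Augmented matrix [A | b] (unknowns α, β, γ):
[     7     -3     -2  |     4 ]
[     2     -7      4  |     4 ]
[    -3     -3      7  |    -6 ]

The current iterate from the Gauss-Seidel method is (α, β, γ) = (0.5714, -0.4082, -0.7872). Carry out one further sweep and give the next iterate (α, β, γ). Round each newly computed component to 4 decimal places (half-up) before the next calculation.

(0.1716, -0.9722, -1.2003)

One sweep:
  α = (4 - (-3)·-0.4082 - (-2)·-0.7872) / (7) = 0.1716
  β = (4 - (2)·0.1716 - (4)·-0.7872) / (-7) = -0.9722
  γ = (-6 - (-3)·0.1716 - (-3)·-0.9722) / (7) = -1.2003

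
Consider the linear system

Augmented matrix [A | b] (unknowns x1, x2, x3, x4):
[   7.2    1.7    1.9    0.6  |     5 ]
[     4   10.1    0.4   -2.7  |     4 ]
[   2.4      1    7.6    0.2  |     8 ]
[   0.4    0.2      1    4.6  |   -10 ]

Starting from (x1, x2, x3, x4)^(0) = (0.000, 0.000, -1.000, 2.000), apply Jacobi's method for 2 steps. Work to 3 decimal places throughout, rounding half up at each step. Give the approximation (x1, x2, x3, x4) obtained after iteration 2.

Iteration 1:
  x1 = (5 - (1.7)·0.000 - (1.9)·-1.000 - (0.6)·2.000) / (7.2) = 0.792
  x2 = (4 - (4)·0.000 - (0.4)·-1.000 - (-2.7)·2.000) / (10.1) = 0.970
  x3 = (8 - (2.4)·0.000 - (1)·0.000 - (0.2)·2.000) / (7.6) = 1.000
  x4 = (-10 - (0.4)·0.000 - (0.2)·0.000 - (1)·-1.000) / (4.6) = -1.957
Iteration 2:
  x1 = (5 - (1.7)·0.970 - (1.9)·1.000 - (0.6)·-1.957) / (7.2) = 0.365
  x2 = (4 - (4)·0.792 - (0.4)·1.000 - (-2.7)·-1.957) / (10.1) = -0.480
  x3 = (8 - (2.4)·0.792 - (1)·0.970 - (0.2)·-1.957) / (7.6) = 0.726
  x4 = (-10 - (0.4)·0.792 - (0.2)·0.970 - (1)·1.000) / (4.6) = -2.502

(0.365, -0.480, 0.726, -2.502)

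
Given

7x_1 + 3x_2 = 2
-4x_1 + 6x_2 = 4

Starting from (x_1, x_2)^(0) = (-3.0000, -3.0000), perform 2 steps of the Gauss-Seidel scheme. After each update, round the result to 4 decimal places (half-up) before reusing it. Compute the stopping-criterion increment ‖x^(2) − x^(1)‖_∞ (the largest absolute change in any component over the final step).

2.0204

Iteration 1:
  x_1 = (2 - (3)·-3.0000) / (7) = 1.5714
  x_2 = (4 - (-4)·1.5714) / (6) = 1.7143
Iteration 2:
  x_1 = (2 - (3)·1.7143) / (7) = -0.4490
  x_2 = (4 - (-4)·-0.4490) / (6) = 0.3673
Change: (-2.0204, -1.3470) → max |·| = 2.0204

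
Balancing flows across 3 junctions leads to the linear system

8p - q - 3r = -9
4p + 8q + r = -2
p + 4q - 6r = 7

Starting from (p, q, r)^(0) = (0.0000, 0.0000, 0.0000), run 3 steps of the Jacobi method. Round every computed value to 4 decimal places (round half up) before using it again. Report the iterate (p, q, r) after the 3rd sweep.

(-1.6380, 0.7370, -1.1268)

Iteration 1:
  p = (-9 - (-1)·0.0000 - (-3)·0.0000) / (8) = -1.1250
  q = (-2 - (4)·0.0000 - (1)·0.0000) / (8) = -0.2500
  r = (7 - (1)·0.0000 - (4)·0.0000) / (-6) = -1.1667
Iteration 2:
  p = (-9 - (-1)·-0.2500 - (-3)·-1.1667) / (8) = -1.5938
  q = (-2 - (4)·-1.1250 - (1)·-1.1667) / (8) = 0.4583
  r = (7 - (1)·-1.1250 - (4)·-0.2500) / (-6) = -1.5208
Iteration 3:
  p = (-9 - (-1)·0.4583 - (-3)·-1.5208) / (8) = -1.6380
  q = (-2 - (4)·-1.5938 - (1)·-1.5208) / (8) = 0.7370
  r = (7 - (1)·-1.5938 - (4)·0.4583) / (-6) = -1.1268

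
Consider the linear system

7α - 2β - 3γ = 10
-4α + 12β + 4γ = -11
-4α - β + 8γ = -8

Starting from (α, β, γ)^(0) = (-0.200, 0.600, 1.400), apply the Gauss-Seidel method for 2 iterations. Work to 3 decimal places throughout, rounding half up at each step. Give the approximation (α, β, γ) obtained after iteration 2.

(1.251, -0.506, -0.438)

Iteration 1:
  α = (10 - (-2)·0.600 - (-3)·1.400) / (7) = 2.200
  β = (-11 - (-4)·2.200 - (4)·1.400) / (12) = -0.650
  γ = (-8 - (-4)·2.200 - (-1)·-0.650) / (8) = 0.019
Iteration 2:
  α = (10 - (-2)·-0.650 - (-3)·0.019) / (7) = 1.251
  β = (-11 - (-4)·1.251 - (4)·0.019) / (12) = -0.506
  γ = (-8 - (-4)·1.251 - (-1)·-0.506) / (8) = -0.438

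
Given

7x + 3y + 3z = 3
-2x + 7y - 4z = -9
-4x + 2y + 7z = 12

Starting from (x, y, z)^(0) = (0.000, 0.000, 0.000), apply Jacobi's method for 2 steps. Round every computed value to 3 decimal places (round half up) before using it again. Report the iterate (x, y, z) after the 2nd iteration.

Iteration 1:
  x = (3 - (3)·0.000 - (3)·0.000) / (7) = 0.429
  y = (-9 - (-2)·0.000 - (-4)·0.000) / (7) = -1.286
  z = (12 - (-4)·0.000 - (2)·0.000) / (7) = 1.714
Iteration 2:
  x = (3 - (3)·-1.286 - (3)·1.714) / (7) = 0.245
  y = (-9 - (-2)·0.429 - (-4)·1.714) / (7) = -0.184
  z = (12 - (-4)·0.429 - (2)·-1.286) / (7) = 2.327

(0.245, -0.184, 2.327)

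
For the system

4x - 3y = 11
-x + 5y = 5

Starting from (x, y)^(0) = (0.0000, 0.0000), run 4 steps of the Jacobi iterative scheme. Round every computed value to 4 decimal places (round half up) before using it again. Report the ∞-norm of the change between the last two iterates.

0.1125

Iteration 1:
  x = (11 - (-3)·0.0000) / (4) = 2.7500
  y = (5 - (-1)·0.0000) / (5) = 1.0000
Iteration 2:
  x = (11 - (-3)·1.0000) / (4) = 3.5000
  y = (5 - (-1)·2.7500) / (5) = 1.5500
Iteration 3:
  x = (11 - (-3)·1.5500) / (4) = 3.9125
  y = (5 - (-1)·3.5000) / (5) = 1.7000
Iteration 4:
  x = (11 - (-3)·1.7000) / (4) = 4.0250
  y = (5 - (-1)·3.9125) / (5) = 1.7825
Change: (0.1125, 0.0825) → max |·| = 0.1125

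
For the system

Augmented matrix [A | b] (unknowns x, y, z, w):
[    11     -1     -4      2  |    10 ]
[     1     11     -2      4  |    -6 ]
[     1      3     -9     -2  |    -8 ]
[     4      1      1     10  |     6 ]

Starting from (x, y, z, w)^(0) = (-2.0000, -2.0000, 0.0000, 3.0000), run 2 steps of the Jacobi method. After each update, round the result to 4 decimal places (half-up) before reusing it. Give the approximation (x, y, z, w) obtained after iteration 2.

(0.2435, -1.2650, 0.0687, 0.7394)

Iteration 1:
  x = (10 - (-1)·-2.0000 - (-4)·0.0000 - (2)·3.0000) / (11) = 0.1818
  y = (-6 - (1)·-2.0000 - (-2)·0.0000 - (4)·3.0000) / (11) = -1.4545
  z = (-8 - (1)·-2.0000 - (3)·-2.0000 - (-2)·3.0000) / (-9) = -0.6667
  w = (6 - (4)·-2.0000 - (1)·-2.0000 - (1)·0.0000) / (10) = 1.6000
Iteration 2:
  x = (10 - (-1)·-1.4545 - (-4)·-0.6667 - (2)·1.6000) / (11) = 0.2435
  y = (-6 - (1)·0.1818 - (-2)·-0.6667 - (4)·1.6000) / (11) = -1.2650
  z = (-8 - (1)·0.1818 - (3)·-1.4545 - (-2)·1.6000) / (-9) = 0.0687
  w = (6 - (4)·0.1818 - (1)·-1.4545 - (1)·-0.6667) / (10) = 0.7394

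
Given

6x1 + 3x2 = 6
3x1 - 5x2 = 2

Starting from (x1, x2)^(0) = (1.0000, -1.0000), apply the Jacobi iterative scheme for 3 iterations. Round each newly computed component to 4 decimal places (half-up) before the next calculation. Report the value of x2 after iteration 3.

0.1400

Iteration 1:
  x1 = (6 - (3)·-1.0000) / (6) = 1.5000
  x2 = (2 - (3)·1.0000) / (-5) = 0.2000
Iteration 2:
  x1 = (6 - (3)·0.2000) / (6) = 0.9000
  x2 = (2 - (3)·1.5000) / (-5) = 0.5000
Iteration 3:
  x1 = (6 - (3)·0.5000) / (6) = 0.7500
  x2 = (2 - (3)·0.9000) / (-5) = 0.1400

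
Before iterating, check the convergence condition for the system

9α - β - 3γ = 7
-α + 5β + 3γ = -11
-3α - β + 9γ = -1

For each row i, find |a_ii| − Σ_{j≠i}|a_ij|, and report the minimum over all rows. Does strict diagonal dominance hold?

row 1: |9| − (1+3) = 5
row 2: |5| − (1+3) = 1
row 3: |9| − (3+1) = 5
minimum over rows = 1 → strictly diagonally dominant (convergence guaranteed)

1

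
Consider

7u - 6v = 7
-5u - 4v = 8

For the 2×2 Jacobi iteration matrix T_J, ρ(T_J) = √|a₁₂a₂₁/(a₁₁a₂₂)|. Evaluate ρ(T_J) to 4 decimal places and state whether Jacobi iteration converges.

a₁₂a₂₁/(a₁₁a₂₂) = (-6)·(-5) / ((7)·(-4)) = -1.071429
ρ = √|-1.071429| = √1.071429 = 1.0351
ρ > 1, so Jacobi diverges

1.0351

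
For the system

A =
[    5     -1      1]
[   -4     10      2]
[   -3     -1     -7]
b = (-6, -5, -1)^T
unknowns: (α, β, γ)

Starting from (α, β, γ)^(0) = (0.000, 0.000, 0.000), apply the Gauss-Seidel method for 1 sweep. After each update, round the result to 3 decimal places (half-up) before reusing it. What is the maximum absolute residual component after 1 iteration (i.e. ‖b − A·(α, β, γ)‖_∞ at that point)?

Iteration 1:
  α = (-6 - (-1)·0.000 - (1)·0.000) / (5) = -1.200
  β = (-5 - (-4)·-1.200 - (2)·0.000) / (10) = -0.980
  γ = (-1 - (-3)·-1.200 - (-1)·-0.980) / (-7) = 0.797
Residual b − A·x = (-1.777, -1.594, -0.001); ∞-norm = 1.777

1.777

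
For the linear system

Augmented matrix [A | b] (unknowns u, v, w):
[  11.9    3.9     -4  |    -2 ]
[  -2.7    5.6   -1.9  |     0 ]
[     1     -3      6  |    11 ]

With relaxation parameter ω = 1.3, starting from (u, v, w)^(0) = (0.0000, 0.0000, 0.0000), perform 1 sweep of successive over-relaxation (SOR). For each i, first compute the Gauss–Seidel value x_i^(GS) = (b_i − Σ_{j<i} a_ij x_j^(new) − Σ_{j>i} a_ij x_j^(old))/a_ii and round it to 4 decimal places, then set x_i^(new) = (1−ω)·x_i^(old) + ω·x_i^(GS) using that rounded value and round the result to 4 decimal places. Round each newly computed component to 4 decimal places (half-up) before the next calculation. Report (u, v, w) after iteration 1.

Iteration 1:
  u: GS value = (-2 - (3.9)·0.0000 - (-4)·0.0000) / (11.9) = -0.1681;  u ← (1−ω)·0.0000 + ω·-0.1681 = -0.2185
  v: GS value = (0 - (-2.7)·-0.2185 - (-1.9)·0.0000) / (5.6) = -0.1053;  v ← (1−ω)·0.0000 + ω·-0.1053 = -0.1369
  w: GS value = (11 - (1)·-0.2185 - (-3)·-0.1369) / (6) = 1.8013;  w ← (1−ω)·0.0000 + ω·1.8013 = 2.3417

(-0.2185, -0.1369, 2.3417)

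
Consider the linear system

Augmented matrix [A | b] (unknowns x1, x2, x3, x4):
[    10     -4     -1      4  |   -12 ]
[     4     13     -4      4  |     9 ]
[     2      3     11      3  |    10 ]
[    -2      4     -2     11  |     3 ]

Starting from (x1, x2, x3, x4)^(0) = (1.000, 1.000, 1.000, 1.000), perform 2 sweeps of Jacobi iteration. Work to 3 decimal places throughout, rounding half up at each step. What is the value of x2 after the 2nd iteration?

Iteration 1:
  x1 = (-12 - (-4)·1.000 - (-1)·1.000 - (4)·1.000) / (10) = -1.100
  x2 = (9 - (4)·1.000 - (-4)·1.000 - (4)·1.000) / (13) = 0.385
  x3 = (10 - (2)·1.000 - (3)·1.000 - (3)·1.000) / (11) = 0.182
  x4 = (3 - (-2)·1.000 - (4)·1.000 - (-2)·1.000) / (11) = 0.273
Iteration 2:
  x1 = (-12 - (-4)·0.385 - (-1)·0.182 - (4)·0.273) / (10) = -1.137
  x2 = (9 - (4)·-1.100 - (-4)·0.182 - (4)·0.273) / (13) = 1.003
  x3 = (10 - (2)·-1.100 - (3)·0.385 - (3)·0.273) / (11) = 0.930
  x4 = (3 - (-2)·-1.100 - (4)·0.385 - (-2)·0.182) / (11) = -0.034

1.003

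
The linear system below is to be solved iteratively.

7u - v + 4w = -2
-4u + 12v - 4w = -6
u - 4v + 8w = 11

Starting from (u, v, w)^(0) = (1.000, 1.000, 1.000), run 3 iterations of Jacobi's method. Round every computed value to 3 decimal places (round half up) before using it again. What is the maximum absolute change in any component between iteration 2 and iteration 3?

0.250

Iteration 1:
  u = (-2 - (-1)·1.000 - (4)·1.000) / (7) = -0.714
  v = (-6 - (-4)·1.000 - (-4)·1.000) / (12) = 0.167
  w = (11 - (1)·1.000 - (-4)·1.000) / (8) = 1.750
Iteration 2:
  u = (-2 - (-1)·0.167 - (4)·1.750) / (7) = -1.262
  v = (-6 - (-4)·-0.714 - (-4)·1.750) / (12) = -0.155
  w = (11 - (1)·-0.714 - (-4)·0.167) / (8) = 1.548
Iteration 3:
  u = (-2 - (-1)·-0.155 - (4)·1.548) / (7) = -1.192
  v = (-6 - (-4)·-1.262 - (-4)·1.548) / (12) = -0.405
  w = (11 - (1)·-1.262 - (-4)·-0.155) / (8) = 1.455
Change: (0.070, -0.250, -0.093) → max |·| = 0.250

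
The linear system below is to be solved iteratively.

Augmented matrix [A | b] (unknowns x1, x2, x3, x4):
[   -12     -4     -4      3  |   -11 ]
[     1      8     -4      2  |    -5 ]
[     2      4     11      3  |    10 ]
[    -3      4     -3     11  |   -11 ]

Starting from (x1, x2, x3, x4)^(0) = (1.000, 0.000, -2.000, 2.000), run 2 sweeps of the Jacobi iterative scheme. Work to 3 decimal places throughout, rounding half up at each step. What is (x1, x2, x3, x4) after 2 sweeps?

Iteration 1:
  x1 = (-11 - (-4)·0.000 - (-4)·-2.000 - (3)·2.000) / (-12) = 2.083
  x2 = (-5 - (1)·1.000 - (-4)·-2.000 - (2)·2.000) / (8) = -2.250
  x3 = (10 - (2)·1.000 - (4)·0.000 - (3)·2.000) / (11) = 0.182
  x4 = (-11 - (-3)·1.000 - (4)·0.000 - (-3)·-2.000) / (11) = -1.273
Iteration 2:
  x1 = (-11 - (-4)·-2.250 - (-4)·0.182 - (3)·-1.273) / (-12) = 1.288
  x2 = (-5 - (1)·2.083 - (-4)·0.182 - (2)·-1.273) / (8) = -0.476
  x3 = (10 - (2)·2.083 - (4)·-2.250 - (3)·-1.273) / (11) = 1.696
  x4 = (-11 - (-3)·2.083 - (4)·-2.250 - (-3)·0.182) / (11) = 0.436

(1.288, -0.476, 1.696, 0.436)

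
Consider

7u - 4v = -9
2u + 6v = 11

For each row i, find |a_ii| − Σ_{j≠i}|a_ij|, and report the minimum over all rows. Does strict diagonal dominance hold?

row 1: |7| − (4) = 3
row 2: |6| − (2) = 4
minimum over rows = 3 → strictly diagonally dominant (convergence guaranteed)

3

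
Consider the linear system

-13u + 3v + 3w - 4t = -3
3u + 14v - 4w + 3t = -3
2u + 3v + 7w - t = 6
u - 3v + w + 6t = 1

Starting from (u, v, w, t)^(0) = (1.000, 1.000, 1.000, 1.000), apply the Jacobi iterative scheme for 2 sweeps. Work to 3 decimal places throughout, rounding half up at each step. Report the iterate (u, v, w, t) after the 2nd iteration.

Iteration 1:
  u = (-3 - (3)·1.000 - (3)·1.000 - (-4)·1.000) / (-13) = 0.385
  v = (-3 - (3)·1.000 - (-4)·1.000 - (3)·1.000) / (14) = -0.357
  w = (6 - (2)·1.000 - (3)·1.000 - (-1)·1.000) / (7) = 0.286
  t = (1 - (1)·1.000 - (-3)·1.000 - (1)·1.000) / (6) = 0.333
Iteration 2:
  u = (-3 - (3)·-0.357 - (3)·0.286 - (-4)·0.333) / (-13) = 0.112
  v = (-3 - (3)·0.385 - (-4)·0.286 - (3)·0.333) / (14) = -0.286
  w = (6 - (2)·0.385 - (3)·-0.357 - (-1)·0.333) / (7) = 0.948
  t = (1 - (1)·0.385 - (-3)·-0.357 - (1)·0.286) / (6) = -0.124

(0.112, -0.286, 0.948, -0.124)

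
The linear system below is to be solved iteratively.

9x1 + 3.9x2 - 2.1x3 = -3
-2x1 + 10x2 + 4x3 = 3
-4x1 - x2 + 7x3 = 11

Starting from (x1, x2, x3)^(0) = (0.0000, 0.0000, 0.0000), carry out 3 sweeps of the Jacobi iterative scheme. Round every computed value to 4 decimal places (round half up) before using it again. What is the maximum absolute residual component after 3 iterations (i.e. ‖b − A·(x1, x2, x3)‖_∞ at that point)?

1.1736

Iteration 1:
  x1 = (-3 - (3.9)·0.0000 - (-2.1)·0.0000) / (9) = -0.3333
  x2 = (3 - (-2)·0.0000 - (4)·0.0000) / (10) = 0.3000
  x3 = (11 - (-4)·0.0000 - (-1)·0.0000) / (7) = 1.5714
Iteration 2:
  x1 = (-3 - (3.9)·0.3000 - (-2.1)·1.5714) / (9) = -0.0967
  x2 = (3 - (-2)·-0.3333 - (4)·1.5714) / (10) = -0.3952
  x3 = (11 - (-4)·-0.3333 - (-1)·0.3000) / (7) = 1.4238
Iteration 3:
  x1 = (-3 - (3.9)·-0.3952 - (-2.1)·1.4238) / (9) = 0.1701
  x2 = (3 - (-2)·-0.0967 - (4)·1.4238) / (10) = -0.2889
  x3 = (11 - (-4)·-0.0967 - (-1)·-0.3952) / (7) = 1.4597
Residual b − A·x = (-0.3388, 0.3904, 1.1736); ∞-norm = 1.1736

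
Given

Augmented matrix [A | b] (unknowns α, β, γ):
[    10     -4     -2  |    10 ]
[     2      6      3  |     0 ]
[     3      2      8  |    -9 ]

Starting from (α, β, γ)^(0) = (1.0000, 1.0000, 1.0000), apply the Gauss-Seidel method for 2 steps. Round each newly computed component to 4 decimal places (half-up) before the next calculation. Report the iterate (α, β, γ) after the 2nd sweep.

(0.2933, 0.6356, -1.3939)

Iteration 1:
  α = (10 - (-4)·1.0000 - (-2)·1.0000) / (10) = 1.6000
  β = (0 - (2)·1.6000 - (3)·1.0000) / (6) = -1.0333
  γ = (-9 - (3)·1.6000 - (2)·-1.0333) / (8) = -1.4667
Iteration 2:
  α = (10 - (-4)·-1.0333 - (-2)·-1.4667) / (10) = 0.2933
  β = (0 - (2)·0.2933 - (3)·-1.4667) / (6) = 0.6356
  γ = (-9 - (3)·0.2933 - (2)·0.6356) / (8) = -1.3939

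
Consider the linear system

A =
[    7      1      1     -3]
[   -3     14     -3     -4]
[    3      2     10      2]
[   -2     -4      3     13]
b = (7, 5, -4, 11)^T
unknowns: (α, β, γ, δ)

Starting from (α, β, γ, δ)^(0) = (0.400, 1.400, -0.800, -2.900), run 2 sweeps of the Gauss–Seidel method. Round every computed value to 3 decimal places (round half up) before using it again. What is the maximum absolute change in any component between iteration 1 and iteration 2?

Iteration 1:
  α = (7 - (1)·1.400 - (1)·-0.800 - (-3)·-2.900) / (7) = -0.329
  β = (5 - (-3)·-0.329 - (-3)·-0.800 - (-4)·-2.900) / (14) = -0.713
  γ = (-4 - (3)·-0.329 - (2)·-0.713 - (2)·-2.900) / (10) = 0.421
  δ = (11 - (-2)·-0.329 - (-4)·-0.713 - (3)·0.421) / (13) = 0.479
Iteration 2:
  α = (7 - (1)·-0.713 - (1)·0.421 - (-3)·0.479) / (7) = 1.247
  β = (5 - (-3)·1.247 - (-3)·0.421 - (-4)·0.479) / (14) = 0.851
  γ = (-4 - (3)·1.247 - (2)·0.851 - (2)·0.479) / (10) = -1.040
  δ = (11 - (-2)·1.247 - (-4)·0.851 - (3)·-1.040) / (13) = 1.540
Change: (1.576, 1.564, -1.461, 1.061) → max |·| = 1.576

1.576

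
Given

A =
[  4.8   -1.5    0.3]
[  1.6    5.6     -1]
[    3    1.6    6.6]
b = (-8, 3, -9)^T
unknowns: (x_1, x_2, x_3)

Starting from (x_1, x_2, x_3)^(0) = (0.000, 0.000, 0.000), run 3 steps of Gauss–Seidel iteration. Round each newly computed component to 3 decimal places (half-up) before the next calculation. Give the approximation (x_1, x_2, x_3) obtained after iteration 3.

Iteration 1:
  x_1 = (-8 - (-1.5)·0.000 - (0.3)·0.000) / (4.8) = -1.667
  x_2 = (3 - (1.6)·-1.667 - (-1)·0.000) / (5.6) = 1.012
  x_3 = (-9 - (3)·-1.667 - (1.6)·1.012) / (6.6) = -0.851
Iteration 2:
  x_1 = (-8 - (-1.5)·1.012 - (0.3)·-0.851) / (4.8) = -1.297
  x_2 = (3 - (1.6)·-1.297 - (-1)·-0.851) / (5.6) = 0.754
  x_3 = (-9 - (3)·-1.297 - (1.6)·0.754) / (6.6) = -0.957
Iteration 3:
  x_1 = (-8 - (-1.5)·0.754 - (0.3)·-0.957) / (4.8) = -1.371
  x_2 = (3 - (1.6)·-1.371 - (-1)·-0.957) / (5.6) = 0.757
  x_3 = (-9 - (3)·-1.371 - (1.6)·0.757) / (6.6) = -0.924

(-1.371, 0.757, -0.924)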